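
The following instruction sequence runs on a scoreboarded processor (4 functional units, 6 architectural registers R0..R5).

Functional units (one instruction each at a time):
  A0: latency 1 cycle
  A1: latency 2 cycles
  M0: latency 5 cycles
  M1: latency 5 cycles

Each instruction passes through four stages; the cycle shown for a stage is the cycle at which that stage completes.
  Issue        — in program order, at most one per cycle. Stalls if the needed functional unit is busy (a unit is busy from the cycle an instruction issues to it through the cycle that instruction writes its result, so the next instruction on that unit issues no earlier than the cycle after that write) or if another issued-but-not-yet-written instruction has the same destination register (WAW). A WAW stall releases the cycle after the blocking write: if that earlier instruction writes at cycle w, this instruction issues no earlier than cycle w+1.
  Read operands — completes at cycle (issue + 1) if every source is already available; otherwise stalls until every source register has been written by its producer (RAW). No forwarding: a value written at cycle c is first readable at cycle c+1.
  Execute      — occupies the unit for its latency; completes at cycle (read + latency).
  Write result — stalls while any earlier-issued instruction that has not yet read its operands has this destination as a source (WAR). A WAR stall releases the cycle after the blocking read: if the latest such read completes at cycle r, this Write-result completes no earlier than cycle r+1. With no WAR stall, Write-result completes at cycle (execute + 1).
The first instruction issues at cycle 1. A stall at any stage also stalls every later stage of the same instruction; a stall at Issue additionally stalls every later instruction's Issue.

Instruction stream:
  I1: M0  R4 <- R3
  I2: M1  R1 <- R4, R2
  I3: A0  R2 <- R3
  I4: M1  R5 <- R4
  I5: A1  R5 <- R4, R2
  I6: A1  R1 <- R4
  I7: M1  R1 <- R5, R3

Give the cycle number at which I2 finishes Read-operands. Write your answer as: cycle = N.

cycle = 9

t=1  issue I1 (M0)
t=2  I1 read-ops, issue I2 (M1)
t=3  issue I3 (A0)
t=4  I3 read-ops
t=5  I3 finished on A0
t=7  I1 finished on M0
t=8  I1→R4
t=9  I2 read-ops
t=10  I3→R2
t=14  I2 finished on M1
t=15  I2→R1
t=16  issue I4 (M1)
t=17  I4 read-ops
t=22  I4 finished on M1
t=23  I4→R5
t=24  issue I5 (A1)
t=25  I5 read-ops
t=27  I5 finished on A1
t=28  I5→R5
t=29  issue I6 (A1)
t=30  I6 read-ops
t=32  I6 finished on A1
t=33  I6→R1
t=34  issue I7 (M1)
t=35  I7 read-ops
t=40  I7 finished on M1
t=41  I7→R1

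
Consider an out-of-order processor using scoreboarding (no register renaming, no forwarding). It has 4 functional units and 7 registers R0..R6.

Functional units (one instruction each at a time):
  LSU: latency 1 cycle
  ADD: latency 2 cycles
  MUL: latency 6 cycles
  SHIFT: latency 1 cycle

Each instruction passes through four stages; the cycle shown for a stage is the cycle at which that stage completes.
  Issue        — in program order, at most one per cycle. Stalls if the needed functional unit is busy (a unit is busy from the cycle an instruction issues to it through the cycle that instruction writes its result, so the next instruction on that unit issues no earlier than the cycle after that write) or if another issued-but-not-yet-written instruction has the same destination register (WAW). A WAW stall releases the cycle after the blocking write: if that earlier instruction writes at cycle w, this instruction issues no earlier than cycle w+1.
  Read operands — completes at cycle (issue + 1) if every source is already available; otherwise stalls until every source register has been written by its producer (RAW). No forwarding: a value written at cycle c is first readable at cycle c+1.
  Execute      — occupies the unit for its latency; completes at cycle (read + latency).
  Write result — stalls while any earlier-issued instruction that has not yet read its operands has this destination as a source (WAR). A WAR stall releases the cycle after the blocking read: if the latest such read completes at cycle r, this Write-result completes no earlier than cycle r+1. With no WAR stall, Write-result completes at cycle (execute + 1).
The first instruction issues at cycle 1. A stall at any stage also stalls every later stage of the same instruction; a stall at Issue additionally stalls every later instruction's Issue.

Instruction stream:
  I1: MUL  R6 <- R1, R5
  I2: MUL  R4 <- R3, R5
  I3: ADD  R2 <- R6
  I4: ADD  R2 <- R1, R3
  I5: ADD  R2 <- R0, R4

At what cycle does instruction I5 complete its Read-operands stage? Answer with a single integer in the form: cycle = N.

cycle = 22

[I1] 1/2/8/9
[I2] 10/11/17/18  (struct: MUL busy until I1 writes@9)
[I3] 11/12/14/15
[I4] 16/17/19/20  (struct: ADD busy until I3 writes@15)
[I5] 21/22/24/25  (struct: ADD busy until I4 writes@20)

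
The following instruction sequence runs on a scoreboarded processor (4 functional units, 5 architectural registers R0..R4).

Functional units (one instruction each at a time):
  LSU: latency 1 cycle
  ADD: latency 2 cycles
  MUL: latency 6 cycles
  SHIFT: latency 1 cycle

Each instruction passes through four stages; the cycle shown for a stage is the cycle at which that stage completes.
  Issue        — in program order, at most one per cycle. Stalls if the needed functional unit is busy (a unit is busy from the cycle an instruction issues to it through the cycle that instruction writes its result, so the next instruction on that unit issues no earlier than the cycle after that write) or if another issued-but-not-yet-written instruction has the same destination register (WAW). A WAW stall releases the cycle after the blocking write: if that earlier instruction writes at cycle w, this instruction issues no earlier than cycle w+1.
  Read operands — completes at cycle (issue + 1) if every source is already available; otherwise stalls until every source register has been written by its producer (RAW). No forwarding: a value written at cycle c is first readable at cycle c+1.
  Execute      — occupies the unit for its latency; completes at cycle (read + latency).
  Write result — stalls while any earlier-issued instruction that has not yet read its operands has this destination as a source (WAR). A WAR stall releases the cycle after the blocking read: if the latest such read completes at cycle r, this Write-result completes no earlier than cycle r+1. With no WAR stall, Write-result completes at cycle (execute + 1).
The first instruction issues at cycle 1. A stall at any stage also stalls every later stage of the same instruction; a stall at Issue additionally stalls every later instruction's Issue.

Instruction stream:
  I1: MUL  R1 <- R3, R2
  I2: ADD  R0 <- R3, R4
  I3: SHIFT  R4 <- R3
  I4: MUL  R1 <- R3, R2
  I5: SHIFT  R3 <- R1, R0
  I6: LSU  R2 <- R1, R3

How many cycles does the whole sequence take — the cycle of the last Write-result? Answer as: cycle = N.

I1: IS=1 RO=2 EX=8 WR=9
I2: IS=2 RO=3 EX=5 WR=6
I3: IS=3 RO=4 EX=5 WR=6
I4: IS=10 RO=11 EX=17 WR=18  [struct: MUL busy until I1 writes@9]
I5: IS=11 RO=19 EX=20 WR=21  [RAW R1: wait I4 write@18]
I6: IS=12 RO=22 EX=23 WR=24  [RAW R3: wait I5 write@21]

cycle = 24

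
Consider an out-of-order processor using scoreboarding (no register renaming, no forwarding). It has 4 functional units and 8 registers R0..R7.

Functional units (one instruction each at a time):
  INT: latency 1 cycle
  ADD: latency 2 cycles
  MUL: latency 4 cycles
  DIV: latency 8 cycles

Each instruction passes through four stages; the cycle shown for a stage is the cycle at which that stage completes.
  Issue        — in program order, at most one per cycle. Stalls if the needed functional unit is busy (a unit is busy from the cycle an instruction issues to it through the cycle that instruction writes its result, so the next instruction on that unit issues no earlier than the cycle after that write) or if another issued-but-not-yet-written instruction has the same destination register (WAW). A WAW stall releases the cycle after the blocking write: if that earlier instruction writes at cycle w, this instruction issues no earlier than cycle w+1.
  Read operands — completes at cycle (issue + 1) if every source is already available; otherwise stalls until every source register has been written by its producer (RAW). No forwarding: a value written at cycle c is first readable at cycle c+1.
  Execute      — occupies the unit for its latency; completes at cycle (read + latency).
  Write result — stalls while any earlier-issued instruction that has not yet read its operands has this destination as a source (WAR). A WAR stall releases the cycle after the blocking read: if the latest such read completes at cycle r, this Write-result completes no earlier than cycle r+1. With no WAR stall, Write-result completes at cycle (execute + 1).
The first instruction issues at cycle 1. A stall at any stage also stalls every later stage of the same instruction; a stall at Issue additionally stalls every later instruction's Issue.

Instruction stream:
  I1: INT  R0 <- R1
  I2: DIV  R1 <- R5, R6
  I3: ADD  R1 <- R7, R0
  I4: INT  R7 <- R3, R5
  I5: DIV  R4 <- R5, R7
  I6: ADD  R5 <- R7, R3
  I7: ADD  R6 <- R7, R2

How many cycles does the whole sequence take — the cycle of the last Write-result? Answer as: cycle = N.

cycle = 27

c1: issue I1 (INT)
c2: I1 read-ops · issue I2 (DIV)
c3: I1 finished on INT · I2 read-ops
c4: I1→R0
c11: I2 finished on DIV
c12: I2→R1
c13: issue I3 (ADD)
c14: I3 read-ops · issue I4 (INT)
c15: I4 read-ops · issue I5 (DIV)
c16: I3 finished on ADD · I4 finished on INT
c17: I3→R1 · I4→R7
c18: I5 read-ops · issue I6 (ADD)
c19: I6 read-ops
c21: I6 finished on ADD
c22: I6→R5
c23: issue I7 (ADD)
c24: I7 read-ops
c26: I5 finished on DIV · I7 finished on ADD
c27: I5→R4 · I7→R6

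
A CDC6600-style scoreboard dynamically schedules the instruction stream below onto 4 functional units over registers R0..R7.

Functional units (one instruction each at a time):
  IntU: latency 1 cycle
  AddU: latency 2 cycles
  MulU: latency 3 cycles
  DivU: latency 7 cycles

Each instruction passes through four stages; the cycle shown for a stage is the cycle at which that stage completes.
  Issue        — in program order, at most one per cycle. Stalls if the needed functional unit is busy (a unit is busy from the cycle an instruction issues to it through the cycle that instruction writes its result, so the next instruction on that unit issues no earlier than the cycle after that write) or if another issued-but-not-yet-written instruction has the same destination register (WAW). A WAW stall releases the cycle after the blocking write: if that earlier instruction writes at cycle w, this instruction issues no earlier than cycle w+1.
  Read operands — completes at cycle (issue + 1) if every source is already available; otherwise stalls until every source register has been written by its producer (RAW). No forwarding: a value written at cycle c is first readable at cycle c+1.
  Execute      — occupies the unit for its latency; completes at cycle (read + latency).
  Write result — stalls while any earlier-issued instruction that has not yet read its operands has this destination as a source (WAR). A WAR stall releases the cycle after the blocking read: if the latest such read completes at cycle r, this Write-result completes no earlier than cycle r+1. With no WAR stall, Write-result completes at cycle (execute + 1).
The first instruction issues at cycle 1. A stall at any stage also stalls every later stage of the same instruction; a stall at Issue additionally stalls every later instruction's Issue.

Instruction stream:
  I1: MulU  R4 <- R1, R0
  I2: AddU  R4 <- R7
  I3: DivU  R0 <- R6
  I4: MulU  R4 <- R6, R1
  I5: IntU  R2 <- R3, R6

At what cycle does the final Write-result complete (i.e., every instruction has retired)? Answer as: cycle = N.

[I1] 1/2/5/6
[I2] 7/8/10/11  (WAW R4: wait I1 write@6)
[I3] 8/9/16/17
[I4] 12/13/16/17  (WAW R4: wait I2 write@11)
[I5] 13/14/15/16

cycle = 17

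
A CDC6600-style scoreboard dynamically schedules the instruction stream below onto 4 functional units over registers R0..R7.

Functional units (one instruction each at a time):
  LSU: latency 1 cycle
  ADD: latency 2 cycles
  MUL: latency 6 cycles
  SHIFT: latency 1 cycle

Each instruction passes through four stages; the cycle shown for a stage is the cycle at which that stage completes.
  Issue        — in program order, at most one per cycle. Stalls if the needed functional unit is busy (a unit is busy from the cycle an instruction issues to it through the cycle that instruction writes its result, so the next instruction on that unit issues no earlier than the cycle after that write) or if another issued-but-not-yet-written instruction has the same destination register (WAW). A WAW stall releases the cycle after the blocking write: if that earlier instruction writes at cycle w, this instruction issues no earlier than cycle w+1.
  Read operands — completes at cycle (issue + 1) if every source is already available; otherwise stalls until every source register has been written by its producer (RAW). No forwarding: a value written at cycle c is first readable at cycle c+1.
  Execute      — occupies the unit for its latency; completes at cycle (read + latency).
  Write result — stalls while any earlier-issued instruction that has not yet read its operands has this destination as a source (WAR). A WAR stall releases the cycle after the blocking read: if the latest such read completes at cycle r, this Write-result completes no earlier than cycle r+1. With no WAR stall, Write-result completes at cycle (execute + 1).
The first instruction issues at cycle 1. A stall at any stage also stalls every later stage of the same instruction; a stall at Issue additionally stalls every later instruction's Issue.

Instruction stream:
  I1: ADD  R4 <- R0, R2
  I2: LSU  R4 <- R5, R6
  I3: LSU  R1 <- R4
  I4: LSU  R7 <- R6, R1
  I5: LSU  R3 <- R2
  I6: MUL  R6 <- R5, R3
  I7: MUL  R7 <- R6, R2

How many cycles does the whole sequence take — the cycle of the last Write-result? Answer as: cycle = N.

[I1] 1/2/4/5
[I2] 6/7/8/9  (WAW R4: wait I1 write@5)
[I3] 10/11/12/13  (struct: LSU busy until I2 writes@9)
[I4] 14/15/16/17  (struct: LSU busy until I3 writes@13)
[I5] 18/19/20/21  (struct: LSU busy until I4 writes@17)
[I6] 19/22/28/29  (RAW R3: wait I5 write@21)
[I7] 30/31/37/38  (struct: MUL busy until I6 writes@29)

cycle = 38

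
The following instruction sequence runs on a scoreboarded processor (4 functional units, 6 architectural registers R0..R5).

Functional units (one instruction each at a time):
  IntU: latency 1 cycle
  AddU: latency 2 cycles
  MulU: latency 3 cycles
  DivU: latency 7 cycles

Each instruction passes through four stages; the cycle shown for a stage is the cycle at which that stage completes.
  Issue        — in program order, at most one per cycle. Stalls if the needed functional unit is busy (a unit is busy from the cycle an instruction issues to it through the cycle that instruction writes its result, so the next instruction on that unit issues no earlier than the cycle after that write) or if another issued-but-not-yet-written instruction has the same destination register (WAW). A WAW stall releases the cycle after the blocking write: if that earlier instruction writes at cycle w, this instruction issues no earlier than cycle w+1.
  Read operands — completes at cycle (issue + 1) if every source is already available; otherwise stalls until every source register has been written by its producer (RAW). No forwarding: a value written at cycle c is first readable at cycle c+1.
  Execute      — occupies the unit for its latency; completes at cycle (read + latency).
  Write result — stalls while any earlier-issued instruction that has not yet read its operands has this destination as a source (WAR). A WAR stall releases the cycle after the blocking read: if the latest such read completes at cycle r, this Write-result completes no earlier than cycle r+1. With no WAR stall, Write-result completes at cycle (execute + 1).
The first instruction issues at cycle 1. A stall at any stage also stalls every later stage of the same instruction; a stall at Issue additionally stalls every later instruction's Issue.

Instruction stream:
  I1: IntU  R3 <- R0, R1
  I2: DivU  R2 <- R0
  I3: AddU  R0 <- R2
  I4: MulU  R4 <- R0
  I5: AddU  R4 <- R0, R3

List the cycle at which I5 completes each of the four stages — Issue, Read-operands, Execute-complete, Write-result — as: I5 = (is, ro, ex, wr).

1) issue 1, read 2, done 3, write 4
2) issue 2, read 3, done 10, write 11
3) issue 3, read 12, done 14, write 15  <RAW R2: wait I2 write@11>
4) issue 4, read 16, done 19, write 20  <RAW R0: wait I3 write@15>
5) issue 21, read 22, done 24, write 25  <WAW R4: wait I4 write@20>

I5 = (21, 22, 24, 25)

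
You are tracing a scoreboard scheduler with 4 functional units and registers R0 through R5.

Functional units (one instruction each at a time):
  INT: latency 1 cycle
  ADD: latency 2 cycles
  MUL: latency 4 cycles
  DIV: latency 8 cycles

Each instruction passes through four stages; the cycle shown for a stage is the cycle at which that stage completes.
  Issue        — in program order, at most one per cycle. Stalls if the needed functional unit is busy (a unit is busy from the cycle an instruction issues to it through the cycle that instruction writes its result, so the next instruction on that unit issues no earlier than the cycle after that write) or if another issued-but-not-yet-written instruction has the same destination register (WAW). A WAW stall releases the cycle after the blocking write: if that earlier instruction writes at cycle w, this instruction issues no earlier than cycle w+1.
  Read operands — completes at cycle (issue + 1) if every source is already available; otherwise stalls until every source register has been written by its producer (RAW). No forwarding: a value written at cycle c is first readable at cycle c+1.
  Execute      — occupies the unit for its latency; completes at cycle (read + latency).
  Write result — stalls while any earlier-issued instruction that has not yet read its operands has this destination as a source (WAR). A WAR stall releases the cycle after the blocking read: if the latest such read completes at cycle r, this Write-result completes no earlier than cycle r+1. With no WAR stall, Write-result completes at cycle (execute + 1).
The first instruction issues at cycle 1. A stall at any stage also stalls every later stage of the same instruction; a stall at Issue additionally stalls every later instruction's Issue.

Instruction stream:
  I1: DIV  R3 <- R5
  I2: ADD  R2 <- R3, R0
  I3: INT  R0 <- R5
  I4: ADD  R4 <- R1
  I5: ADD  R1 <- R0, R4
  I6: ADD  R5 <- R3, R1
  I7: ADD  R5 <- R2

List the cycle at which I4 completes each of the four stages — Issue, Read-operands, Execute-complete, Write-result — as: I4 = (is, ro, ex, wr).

I4 = (16, 17, 19, 20)

cycle 1: I1→DIV
cycle 2: I1 RO | I2→ADD
cycle 3: I3→INT
cycle 4: I3 RO
cycle 5: I3 EX
cycle 10: I1 EX
cycle 11: I1 WR R3
cycle 12: I2 RO
cycle 13: I3 WR R0
cycle 14: I2 EX
cycle 15: I2 WR R2
cycle 16: I4→ADD
cycle 17: I4 RO
cycle 19: I4 EX
cycle 20: I4 WR R4
cycle 21: I5→ADD
cycle 22: I5 RO
cycle 24: I5 EX
cycle 25: I5 WR R1
cycle 26: I6→ADD
cycle 27: I6 RO
cycle 29: I6 EX
cycle 30: I6 WR R5
cycle 31: I7→ADD
cycle 32: I7 RO
cycle 34: I7 EX
cycle 35: I7 WR R5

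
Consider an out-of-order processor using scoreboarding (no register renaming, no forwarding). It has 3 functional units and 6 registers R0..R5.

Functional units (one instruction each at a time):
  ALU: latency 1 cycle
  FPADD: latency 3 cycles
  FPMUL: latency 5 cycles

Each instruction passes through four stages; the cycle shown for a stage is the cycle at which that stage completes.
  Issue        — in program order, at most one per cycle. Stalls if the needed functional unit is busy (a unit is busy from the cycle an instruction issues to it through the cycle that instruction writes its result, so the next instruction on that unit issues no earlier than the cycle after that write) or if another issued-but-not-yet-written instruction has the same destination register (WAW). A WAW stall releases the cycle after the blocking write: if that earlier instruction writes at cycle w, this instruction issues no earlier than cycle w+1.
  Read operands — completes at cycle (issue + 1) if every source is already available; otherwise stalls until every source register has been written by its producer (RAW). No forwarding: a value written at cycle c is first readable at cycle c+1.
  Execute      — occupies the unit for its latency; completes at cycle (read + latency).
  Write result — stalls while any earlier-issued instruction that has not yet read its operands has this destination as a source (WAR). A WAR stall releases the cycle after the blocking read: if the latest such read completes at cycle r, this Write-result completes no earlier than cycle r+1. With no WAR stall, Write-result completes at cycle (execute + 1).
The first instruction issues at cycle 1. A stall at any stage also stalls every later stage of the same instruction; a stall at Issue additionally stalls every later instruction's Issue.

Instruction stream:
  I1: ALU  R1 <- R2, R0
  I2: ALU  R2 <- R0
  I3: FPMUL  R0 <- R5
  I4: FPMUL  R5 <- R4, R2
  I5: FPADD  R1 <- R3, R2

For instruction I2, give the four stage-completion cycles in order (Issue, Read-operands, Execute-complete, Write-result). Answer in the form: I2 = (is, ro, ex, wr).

I2 = (5, 6, 7, 8)

I1  is:1  ro:2  ex:3  wr:4
I2  is:5  ro:6  ex:7  wr:8  — struct: ALU busy until I1 writes@4
I3  is:6  ro:7  ex:12  wr:13
I4  is:14  ro:15  ex:20  wr:21  — struct: FPMUL busy until I3 writes@13
I5  is:15  ro:16  ex:19  wr:20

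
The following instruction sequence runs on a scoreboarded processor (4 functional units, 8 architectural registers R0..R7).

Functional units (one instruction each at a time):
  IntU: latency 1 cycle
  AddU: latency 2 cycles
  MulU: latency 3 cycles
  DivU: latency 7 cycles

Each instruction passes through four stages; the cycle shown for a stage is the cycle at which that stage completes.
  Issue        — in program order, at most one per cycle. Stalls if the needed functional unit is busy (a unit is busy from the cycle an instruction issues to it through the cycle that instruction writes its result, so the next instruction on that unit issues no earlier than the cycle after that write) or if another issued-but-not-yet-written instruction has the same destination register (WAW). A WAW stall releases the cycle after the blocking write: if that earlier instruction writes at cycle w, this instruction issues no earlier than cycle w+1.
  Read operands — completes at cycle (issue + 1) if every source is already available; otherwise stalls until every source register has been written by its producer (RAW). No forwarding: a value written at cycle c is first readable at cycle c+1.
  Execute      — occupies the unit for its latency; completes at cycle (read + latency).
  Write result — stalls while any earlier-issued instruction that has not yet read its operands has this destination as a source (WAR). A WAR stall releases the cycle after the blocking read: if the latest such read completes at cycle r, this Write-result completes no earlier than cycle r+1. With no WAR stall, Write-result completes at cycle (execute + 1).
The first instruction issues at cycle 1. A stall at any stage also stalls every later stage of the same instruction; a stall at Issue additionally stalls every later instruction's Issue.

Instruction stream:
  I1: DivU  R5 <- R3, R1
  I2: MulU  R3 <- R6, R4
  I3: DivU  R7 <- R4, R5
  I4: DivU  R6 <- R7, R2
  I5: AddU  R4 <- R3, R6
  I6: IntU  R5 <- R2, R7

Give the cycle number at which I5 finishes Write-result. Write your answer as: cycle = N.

cycle 1: I1 issues→DivU
cycle 2: I1 reads; I2 issues→MulU
cycle 3: I2 reads
cycle 6: I2 exec-done
cycle 7: I2 writes R3
cycle 9: I1 exec-done
cycle 10: I1 writes R5
cycle 11: I3 issues→DivU
cycle 12: I3 reads
cycle 19: I3 exec-done
cycle 20: I3 writes R7
cycle 21: I4 issues→DivU
cycle 22: I4 reads; I5 issues→AddU
cycle 23: I6 issues→IntU
cycle 24: I6 reads
cycle 25: I6 exec-done
cycle 26: I6 writes R5
cycle 29: I4 exec-done
cycle 30: I4 writes R6
cycle 31: I5 reads
cycle 33: I5 exec-done
cycle 34: I5 writes R4

cycle = 34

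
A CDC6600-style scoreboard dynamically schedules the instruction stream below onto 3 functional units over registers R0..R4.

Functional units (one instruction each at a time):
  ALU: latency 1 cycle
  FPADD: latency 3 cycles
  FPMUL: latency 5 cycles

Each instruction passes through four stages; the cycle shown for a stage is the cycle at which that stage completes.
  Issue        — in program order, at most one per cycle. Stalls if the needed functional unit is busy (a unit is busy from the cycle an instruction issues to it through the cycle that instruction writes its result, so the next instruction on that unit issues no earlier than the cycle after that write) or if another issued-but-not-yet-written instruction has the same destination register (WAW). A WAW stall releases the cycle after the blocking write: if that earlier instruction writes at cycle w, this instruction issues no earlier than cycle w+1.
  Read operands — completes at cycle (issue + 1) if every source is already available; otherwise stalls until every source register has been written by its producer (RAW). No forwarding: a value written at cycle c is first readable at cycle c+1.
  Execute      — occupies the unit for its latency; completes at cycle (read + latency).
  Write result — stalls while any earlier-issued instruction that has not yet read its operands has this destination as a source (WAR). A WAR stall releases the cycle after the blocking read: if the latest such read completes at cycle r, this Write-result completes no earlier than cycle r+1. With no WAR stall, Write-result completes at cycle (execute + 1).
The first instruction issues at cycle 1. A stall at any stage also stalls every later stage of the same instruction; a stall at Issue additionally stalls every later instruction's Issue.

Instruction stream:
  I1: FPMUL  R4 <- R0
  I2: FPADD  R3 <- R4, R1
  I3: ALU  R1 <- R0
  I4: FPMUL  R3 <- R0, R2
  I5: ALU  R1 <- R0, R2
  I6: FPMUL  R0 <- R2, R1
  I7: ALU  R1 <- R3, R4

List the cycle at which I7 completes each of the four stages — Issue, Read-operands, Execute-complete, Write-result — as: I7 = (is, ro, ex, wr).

I7 = (23, 24, 25, 26)

t=1  issue I1 (FPMUL)
t=2  I1 read-ops; issue I2 (FPADD)
t=3  issue I3 (ALU)
t=4  I3 read-ops
t=5  I3 finished on ALU
t=7  I1 finished on FPMUL
t=8  I1→R4
t=9  I2 read-ops
t=10  I3→R1
t=12  I2 finished on FPADD
t=13  I2→R3
t=14  issue I4 (FPMUL)
t=15  I4 read-ops; issue I5 (ALU)
t=16  I5 read-ops
t=17  I5 finished on ALU
t=18  I5→R1
t=20  I4 finished on FPMUL
t=21  I4→R3
t=22  issue I6 (FPMUL)
t=23  I6 read-ops; issue I7 (ALU)
t=24  I7 read-ops
t=25  I7 finished on ALU
t=26  I7→R1
t=28  I6 finished on FPMUL
t=29  I6→R0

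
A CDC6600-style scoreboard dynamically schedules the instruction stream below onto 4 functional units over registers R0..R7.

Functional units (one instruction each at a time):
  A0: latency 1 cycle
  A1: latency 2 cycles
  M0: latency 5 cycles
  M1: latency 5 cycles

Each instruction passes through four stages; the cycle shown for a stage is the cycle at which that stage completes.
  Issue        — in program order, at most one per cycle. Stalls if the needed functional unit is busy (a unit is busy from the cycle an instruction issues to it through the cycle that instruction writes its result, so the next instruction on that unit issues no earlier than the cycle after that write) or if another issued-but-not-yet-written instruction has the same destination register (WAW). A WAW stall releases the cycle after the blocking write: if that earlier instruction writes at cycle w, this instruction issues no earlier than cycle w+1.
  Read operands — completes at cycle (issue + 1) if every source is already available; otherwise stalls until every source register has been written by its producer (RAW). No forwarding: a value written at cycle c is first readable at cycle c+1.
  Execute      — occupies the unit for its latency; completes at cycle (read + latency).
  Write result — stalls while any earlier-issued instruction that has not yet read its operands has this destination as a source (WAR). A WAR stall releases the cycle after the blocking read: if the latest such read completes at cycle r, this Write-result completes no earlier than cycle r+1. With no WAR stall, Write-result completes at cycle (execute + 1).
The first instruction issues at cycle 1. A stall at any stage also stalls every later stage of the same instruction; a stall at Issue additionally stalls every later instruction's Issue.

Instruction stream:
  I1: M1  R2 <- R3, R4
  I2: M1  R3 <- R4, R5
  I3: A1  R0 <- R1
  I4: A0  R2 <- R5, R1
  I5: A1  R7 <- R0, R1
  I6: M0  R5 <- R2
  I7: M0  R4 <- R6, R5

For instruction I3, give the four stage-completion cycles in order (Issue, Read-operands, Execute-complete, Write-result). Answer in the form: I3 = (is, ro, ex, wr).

I3 = (10, 11, 13, 14)

[I1] 1/2/7/8
[I2] 9/10/15/16  (struct: M1 busy until I1 writes@8)
[I3] 10/11/13/14
[I4] 11/12/13/14
[I5] 15/16/18/19  (struct: A1 busy until I3 writes@14)
[I6] 16/17/22/23
[I7] 24/25/30/31  (struct: M0 busy until I6 writes@23)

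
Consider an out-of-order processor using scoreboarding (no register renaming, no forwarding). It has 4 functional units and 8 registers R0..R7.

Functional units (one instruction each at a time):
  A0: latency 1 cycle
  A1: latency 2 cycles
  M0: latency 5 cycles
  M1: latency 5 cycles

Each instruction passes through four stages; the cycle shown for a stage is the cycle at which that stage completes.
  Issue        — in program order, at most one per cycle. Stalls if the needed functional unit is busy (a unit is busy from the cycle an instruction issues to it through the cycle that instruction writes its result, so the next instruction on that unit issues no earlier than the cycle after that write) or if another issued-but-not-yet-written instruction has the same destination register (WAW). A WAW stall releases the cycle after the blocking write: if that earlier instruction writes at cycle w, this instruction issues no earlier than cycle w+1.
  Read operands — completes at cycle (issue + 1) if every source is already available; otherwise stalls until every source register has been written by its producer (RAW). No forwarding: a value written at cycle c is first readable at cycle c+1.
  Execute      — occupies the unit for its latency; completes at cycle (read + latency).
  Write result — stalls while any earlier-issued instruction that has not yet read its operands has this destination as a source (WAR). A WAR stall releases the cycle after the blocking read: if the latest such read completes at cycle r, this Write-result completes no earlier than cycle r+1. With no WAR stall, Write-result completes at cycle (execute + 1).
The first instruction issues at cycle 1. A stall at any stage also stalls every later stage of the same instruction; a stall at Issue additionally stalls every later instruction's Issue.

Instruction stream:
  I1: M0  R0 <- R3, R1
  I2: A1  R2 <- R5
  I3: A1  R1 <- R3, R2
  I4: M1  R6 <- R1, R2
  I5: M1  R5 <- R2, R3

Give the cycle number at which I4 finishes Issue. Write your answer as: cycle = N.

  I1 | 1 | 2 | 7 | 8
  I2 | 2 | 3 | 5 | 6
  I3 | 7 | 8 | 10 | 11   struct: A1 busy until I2 writes@6
  I4 | 8 | 12 | 17 | 18   RAW R1: wait I3 write@11
  I5 | 19 | 20 | 25 | 26   struct: M1 busy until I4 writes@18

cycle = 8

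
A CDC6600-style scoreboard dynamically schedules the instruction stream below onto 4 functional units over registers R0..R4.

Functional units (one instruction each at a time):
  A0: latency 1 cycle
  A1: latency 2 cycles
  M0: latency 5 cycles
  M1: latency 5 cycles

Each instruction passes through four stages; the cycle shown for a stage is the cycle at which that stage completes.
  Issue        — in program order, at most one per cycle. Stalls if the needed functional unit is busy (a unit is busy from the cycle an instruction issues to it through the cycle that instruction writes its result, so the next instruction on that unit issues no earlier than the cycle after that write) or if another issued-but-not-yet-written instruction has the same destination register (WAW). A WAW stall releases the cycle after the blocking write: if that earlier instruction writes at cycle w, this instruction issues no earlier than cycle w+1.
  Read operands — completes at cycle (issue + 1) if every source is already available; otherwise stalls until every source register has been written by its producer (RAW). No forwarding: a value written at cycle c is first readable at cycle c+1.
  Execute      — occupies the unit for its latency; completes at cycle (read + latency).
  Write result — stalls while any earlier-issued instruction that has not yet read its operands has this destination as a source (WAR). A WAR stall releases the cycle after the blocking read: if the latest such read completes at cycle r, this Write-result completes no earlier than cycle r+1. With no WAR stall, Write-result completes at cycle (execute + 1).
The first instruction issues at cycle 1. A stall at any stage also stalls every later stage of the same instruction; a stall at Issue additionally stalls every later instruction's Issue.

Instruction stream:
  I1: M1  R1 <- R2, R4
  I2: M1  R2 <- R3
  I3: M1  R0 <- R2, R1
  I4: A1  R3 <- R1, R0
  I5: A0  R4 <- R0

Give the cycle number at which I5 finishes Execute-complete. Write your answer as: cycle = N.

[1] I1 dispatched to M1
[2] I1 operands ready
[7] I1 complete
[8] R1←I1
[9] I2 dispatched to M1
[10] I2 operands ready
[15] I2 complete
[16] R2←I2
[17] I3 dispatched to M1
[18] I3 operands ready · I4 dispatched to A1
[19] I5 dispatched to A0
[23] I3 complete
[24] R0←I3
[25] I4 operands ready · I5 operands ready
[26] I5 complete
[27] I4 complete · R4←I5
[28] R3←I4

cycle = 26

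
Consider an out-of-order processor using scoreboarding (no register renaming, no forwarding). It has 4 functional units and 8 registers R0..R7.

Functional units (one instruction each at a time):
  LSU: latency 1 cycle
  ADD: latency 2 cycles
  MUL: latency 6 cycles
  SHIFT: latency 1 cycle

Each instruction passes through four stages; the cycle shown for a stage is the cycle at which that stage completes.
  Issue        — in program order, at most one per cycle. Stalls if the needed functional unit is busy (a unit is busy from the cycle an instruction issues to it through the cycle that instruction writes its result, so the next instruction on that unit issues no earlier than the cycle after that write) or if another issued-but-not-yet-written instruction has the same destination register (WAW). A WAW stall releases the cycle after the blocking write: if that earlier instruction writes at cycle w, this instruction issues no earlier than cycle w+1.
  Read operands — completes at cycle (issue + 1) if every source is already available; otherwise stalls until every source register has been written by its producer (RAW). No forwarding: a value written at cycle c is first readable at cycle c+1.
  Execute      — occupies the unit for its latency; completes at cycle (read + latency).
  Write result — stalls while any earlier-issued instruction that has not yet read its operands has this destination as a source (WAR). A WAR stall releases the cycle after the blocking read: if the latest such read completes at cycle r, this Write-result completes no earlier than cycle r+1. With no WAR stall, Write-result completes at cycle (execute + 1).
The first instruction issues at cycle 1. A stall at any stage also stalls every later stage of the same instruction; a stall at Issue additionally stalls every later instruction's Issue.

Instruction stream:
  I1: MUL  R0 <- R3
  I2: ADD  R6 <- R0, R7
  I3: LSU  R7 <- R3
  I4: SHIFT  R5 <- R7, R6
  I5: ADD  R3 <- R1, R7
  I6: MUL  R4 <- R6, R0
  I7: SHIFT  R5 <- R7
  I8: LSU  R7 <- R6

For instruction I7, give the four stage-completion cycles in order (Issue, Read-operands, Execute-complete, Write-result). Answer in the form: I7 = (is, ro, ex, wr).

  I1 | 1 | 2 | 8 | 9
  I2 | 2 | 10 | 12 | 13   RAW R0: wait I1 write@9
  I3 | 3 | 4 | 5 | 11   WAR R7: wait I2 read@10
  I4 | 4 | 14 | 15 | 16   RAW R6: wait I2 write@13
  I5 | 14 | 15 | 17 | 18   struct: ADD busy until I2 writes@13
  I6 | 15 | 16 | 22 | 23
  I7 | 17 | 18 | 19 | 20   struct: SHIFT busy until I4 writes@16
  I8 | 18 | 19 | 20 | 21

I7 = (17, 18, 19, 20)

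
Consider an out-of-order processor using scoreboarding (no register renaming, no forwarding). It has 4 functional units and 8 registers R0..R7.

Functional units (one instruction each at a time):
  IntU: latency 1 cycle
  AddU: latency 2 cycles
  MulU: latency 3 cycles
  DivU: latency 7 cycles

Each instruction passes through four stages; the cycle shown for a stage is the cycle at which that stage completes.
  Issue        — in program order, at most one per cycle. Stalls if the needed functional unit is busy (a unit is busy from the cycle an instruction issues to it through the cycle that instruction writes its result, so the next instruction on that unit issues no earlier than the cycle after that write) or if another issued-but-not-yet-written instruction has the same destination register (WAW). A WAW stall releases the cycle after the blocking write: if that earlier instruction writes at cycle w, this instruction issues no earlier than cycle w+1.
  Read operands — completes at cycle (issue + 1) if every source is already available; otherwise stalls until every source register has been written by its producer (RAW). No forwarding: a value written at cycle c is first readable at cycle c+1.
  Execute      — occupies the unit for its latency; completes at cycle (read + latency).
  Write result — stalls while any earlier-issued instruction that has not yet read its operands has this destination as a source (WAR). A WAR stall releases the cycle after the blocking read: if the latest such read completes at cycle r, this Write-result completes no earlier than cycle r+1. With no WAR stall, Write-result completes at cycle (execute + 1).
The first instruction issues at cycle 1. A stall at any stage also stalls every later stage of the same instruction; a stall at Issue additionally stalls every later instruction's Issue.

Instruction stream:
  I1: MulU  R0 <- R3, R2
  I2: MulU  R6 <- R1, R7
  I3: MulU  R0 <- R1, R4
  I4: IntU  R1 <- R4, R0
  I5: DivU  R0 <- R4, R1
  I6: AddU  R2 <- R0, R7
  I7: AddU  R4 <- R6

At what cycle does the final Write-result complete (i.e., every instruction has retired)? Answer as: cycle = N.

cycle = 39

cycle 1: I1 dispatched to MulU
cycle 2: I1 operands ready
cycle 5: I1 complete
cycle 6: R0←I1
cycle 7: I2 dispatched to MulU
cycle 8: I2 operands ready
cycle 11: I2 complete
cycle 12: R6←I2
cycle 13: I3 dispatched to MulU
cycle 14: I3 operands ready; I4 dispatched to IntU
cycle 17: I3 complete
cycle 18: R0←I3
cycle 19: I4 operands ready; I5 dispatched to DivU
cycle 20: I4 complete; I6 dispatched to AddU
cycle 21: R1←I4
cycle 22: I5 operands ready
cycle 29: I5 complete
cycle 30: R0←I5
cycle 31: I6 operands ready
cycle 33: I6 complete
cycle 34: R2←I6
cycle 35: I7 dispatched to AddU
cycle 36: I7 operands ready
cycle 38: I7 complete
cycle 39: R4←I7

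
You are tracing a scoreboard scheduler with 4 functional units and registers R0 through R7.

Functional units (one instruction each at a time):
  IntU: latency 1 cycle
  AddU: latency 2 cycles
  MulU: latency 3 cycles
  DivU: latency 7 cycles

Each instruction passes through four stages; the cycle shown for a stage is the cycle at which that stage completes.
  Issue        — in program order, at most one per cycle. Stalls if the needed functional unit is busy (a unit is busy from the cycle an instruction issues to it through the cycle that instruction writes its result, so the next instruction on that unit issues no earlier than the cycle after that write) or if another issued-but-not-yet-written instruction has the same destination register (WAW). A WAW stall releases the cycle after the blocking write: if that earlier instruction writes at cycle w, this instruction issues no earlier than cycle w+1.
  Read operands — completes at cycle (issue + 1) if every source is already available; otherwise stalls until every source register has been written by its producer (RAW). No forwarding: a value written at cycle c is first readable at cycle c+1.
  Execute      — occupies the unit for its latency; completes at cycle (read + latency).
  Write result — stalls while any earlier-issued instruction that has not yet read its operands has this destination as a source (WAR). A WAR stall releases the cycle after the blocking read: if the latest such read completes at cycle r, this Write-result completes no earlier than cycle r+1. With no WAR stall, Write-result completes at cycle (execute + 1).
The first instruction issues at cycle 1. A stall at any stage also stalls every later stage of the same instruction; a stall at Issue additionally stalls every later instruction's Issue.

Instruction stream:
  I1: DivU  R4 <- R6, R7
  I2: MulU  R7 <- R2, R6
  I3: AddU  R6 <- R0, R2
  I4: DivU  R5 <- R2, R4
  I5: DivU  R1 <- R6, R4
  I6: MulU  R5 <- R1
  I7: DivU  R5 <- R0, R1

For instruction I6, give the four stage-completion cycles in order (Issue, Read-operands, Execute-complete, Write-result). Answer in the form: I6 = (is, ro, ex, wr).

  I1 | 1 | 2 | 9 | 10
  I2 | 2 | 3 | 6 | 7
  I3 | 3 | 4 | 6 | 7
  I4 | 11 | 12 | 19 | 20   struct: DivU busy until I1 writes@10
  I5 | 21 | 22 | 29 | 30   struct: DivU busy until I4 writes@20
  I6 | 22 | 31 | 34 | 35   RAW R1: wait I5 write@30
  I7 | 36 | 37 | 44 | 45   WAW R5: wait I6 write@35

I6 = (22, 31, 34, 35)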